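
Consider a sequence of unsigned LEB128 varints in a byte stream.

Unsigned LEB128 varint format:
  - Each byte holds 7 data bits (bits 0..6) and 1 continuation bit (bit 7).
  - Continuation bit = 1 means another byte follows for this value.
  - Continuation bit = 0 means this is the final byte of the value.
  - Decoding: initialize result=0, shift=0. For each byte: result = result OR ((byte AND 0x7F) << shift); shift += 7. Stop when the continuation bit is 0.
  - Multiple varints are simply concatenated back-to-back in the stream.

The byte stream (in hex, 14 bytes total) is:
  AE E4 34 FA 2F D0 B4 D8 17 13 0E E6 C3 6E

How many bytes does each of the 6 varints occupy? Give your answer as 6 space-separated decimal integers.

Answer: 3 2 4 1 1 3

Derivation:
  byte[0]=0xAE cont=1 payload=0x2E=46: acc |= 46<<0 -> acc=46 shift=7
  byte[1]=0xE4 cont=1 payload=0x64=100: acc |= 100<<7 -> acc=12846 shift=14
  byte[2]=0x34 cont=0 payload=0x34=52: acc |= 52<<14 -> acc=864814 shift=21 [end]
Varint 1: bytes[0:3] = AE E4 34 -> value 864814 (3 byte(s))
  byte[3]=0xFA cont=1 payload=0x7A=122: acc |= 122<<0 -> acc=122 shift=7
  byte[4]=0x2F cont=0 payload=0x2F=47: acc |= 47<<7 -> acc=6138 shift=14 [end]
Varint 2: bytes[3:5] = FA 2F -> value 6138 (2 byte(s))
  byte[5]=0xD0 cont=1 payload=0x50=80: acc |= 80<<0 -> acc=80 shift=7
  byte[6]=0xB4 cont=1 payload=0x34=52: acc |= 52<<7 -> acc=6736 shift=14
  byte[7]=0xD8 cont=1 payload=0x58=88: acc |= 88<<14 -> acc=1448528 shift=21
  byte[8]=0x17 cont=0 payload=0x17=23: acc |= 23<<21 -> acc=49683024 shift=28 [end]
Varint 3: bytes[5:9] = D0 B4 D8 17 -> value 49683024 (4 byte(s))
  byte[9]=0x13 cont=0 payload=0x13=19: acc |= 19<<0 -> acc=19 shift=7 [end]
Varint 4: bytes[9:10] = 13 -> value 19 (1 byte(s))
  byte[10]=0x0E cont=0 payload=0x0E=14: acc |= 14<<0 -> acc=14 shift=7 [end]
Varint 5: bytes[10:11] = 0E -> value 14 (1 byte(s))
  byte[11]=0xE6 cont=1 payload=0x66=102: acc |= 102<<0 -> acc=102 shift=7
  byte[12]=0xC3 cont=1 payload=0x43=67: acc |= 67<<7 -> acc=8678 shift=14
  byte[13]=0x6E cont=0 payload=0x6E=110: acc |= 110<<14 -> acc=1810918 shift=21 [end]
Varint 6: bytes[11:14] = E6 C3 6E -> value 1810918 (3 byte(s))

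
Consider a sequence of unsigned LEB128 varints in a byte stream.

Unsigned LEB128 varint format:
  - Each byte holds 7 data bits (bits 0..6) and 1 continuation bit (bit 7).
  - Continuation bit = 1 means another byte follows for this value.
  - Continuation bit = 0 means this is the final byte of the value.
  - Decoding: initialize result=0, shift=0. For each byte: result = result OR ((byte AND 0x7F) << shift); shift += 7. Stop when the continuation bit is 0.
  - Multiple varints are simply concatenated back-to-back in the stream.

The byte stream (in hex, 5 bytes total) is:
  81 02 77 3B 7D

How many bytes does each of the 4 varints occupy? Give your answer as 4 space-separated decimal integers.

Answer: 2 1 1 1

Derivation:
  byte[0]=0x81 cont=1 payload=0x01=1: acc |= 1<<0 -> acc=1 shift=7
  byte[1]=0x02 cont=0 payload=0x02=2: acc |= 2<<7 -> acc=257 shift=14 [end]
Varint 1: bytes[0:2] = 81 02 -> value 257 (2 byte(s))
  byte[2]=0x77 cont=0 payload=0x77=119: acc |= 119<<0 -> acc=119 shift=7 [end]
Varint 2: bytes[2:3] = 77 -> value 119 (1 byte(s))
  byte[3]=0x3B cont=0 payload=0x3B=59: acc |= 59<<0 -> acc=59 shift=7 [end]
Varint 3: bytes[3:4] = 3B -> value 59 (1 byte(s))
  byte[4]=0x7D cont=0 payload=0x7D=125: acc |= 125<<0 -> acc=125 shift=7 [end]
Varint 4: bytes[4:5] = 7D -> value 125 (1 byte(s))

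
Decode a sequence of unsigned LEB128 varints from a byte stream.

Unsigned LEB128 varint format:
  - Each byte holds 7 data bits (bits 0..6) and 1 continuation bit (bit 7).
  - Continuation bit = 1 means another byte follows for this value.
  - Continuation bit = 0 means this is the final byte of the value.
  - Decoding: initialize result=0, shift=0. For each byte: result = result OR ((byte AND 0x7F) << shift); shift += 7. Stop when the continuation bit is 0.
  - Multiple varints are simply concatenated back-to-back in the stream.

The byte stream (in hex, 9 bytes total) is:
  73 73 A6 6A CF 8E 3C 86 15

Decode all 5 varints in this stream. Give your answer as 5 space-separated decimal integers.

  byte[0]=0x73 cont=0 payload=0x73=115: acc |= 115<<0 -> acc=115 shift=7 [end]
Varint 1: bytes[0:1] = 73 -> value 115 (1 byte(s))
  byte[1]=0x73 cont=0 payload=0x73=115: acc |= 115<<0 -> acc=115 shift=7 [end]
Varint 2: bytes[1:2] = 73 -> value 115 (1 byte(s))
  byte[2]=0xA6 cont=1 payload=0x26=38: acc |= 38<<0 -> acc=38 shift=7
  byte[3]=0x6A cont=0 payload=0x6A=106: acc |= 106<<7 -> acc=13606 shift=14 [end]
Varint 3: bytes[2:4] = A6 6A -> value 13606 (2 byte(s))
  byte[4]=0xCF cont=1 payload=0x4F=79: acc |= 79<<0 -> acc=79 shift=7
  byte[5]=0x8E cont=1 payload=0x0E=14: acc |= 14<<7 -> acc=1871 shift=14
  byte[6]=0x3C cont=0 payload=0x3C=60: acc |= 60<<14 -> acc=984911 shift=21 [end]
Varint 4: bytes[4:7] = CF 8E 3C -> value 984911 (3 byte(s))
  byte[7]=0x86 cont=1 payload=0x06=6: acc |= 6<<0 -> acc=6 shift=7
  byte[8]=0x15 cont=0 payload=0x15=21: acc |= 21<<7 -> acc=2694 shift=14 [end]
Varint 5: bytes[7:9] = 86 15 -> value 2694 (2 byte(s))

Answer: 115 115 13606 984911 2694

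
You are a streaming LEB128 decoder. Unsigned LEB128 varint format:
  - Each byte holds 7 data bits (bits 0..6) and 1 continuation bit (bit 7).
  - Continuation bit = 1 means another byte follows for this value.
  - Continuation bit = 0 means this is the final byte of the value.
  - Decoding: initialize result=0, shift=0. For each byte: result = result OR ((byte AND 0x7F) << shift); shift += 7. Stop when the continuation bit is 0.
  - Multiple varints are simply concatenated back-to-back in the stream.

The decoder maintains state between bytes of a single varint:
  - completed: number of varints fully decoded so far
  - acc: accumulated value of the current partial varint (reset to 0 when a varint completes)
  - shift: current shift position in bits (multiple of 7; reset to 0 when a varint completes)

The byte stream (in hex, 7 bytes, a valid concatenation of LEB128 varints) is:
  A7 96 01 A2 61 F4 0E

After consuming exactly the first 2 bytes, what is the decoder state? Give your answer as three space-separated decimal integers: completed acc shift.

Answer: 0 2855 14

Derivation:
byte[0]=0xA7 cont=1 payload=0x27: acc |= 39<<0 -> completed=0 acc=39 shift=7
byte[1]=0x96 cont=1 payload=0x16: acc |= 22<<7 -> completed=0 acc=2855 shift=14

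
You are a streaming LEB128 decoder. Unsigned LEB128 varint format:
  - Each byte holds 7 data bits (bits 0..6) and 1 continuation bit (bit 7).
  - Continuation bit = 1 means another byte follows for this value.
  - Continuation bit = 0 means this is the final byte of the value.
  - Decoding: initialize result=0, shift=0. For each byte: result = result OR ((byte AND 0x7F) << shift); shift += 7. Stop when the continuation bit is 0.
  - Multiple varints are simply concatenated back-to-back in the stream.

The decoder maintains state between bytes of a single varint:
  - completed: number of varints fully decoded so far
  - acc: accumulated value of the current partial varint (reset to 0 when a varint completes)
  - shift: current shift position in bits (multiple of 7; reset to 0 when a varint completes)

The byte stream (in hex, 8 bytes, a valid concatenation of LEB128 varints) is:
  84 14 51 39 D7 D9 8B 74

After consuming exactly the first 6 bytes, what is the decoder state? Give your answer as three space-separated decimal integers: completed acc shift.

byte[0]=0x84 cont=1 payload=0x04: acc |= 4<<0 -> completed=0 acc=4 shift=7
byte[1]=0x14 cont=0 payload=0x14: varint #1 complete (value=2564); reset -> completed=1 acc=0 shift=0
byte[2]=0x51 cont=0 payload=0x51: varint #2 complete (value=81); reset -> completed=2 acc=0 shift=0
byte[3]=0x39 cont=0 payload=0x39: varint #3 complete (value=57); reset -> completed=3 acc=0 shift=0
byte[4]=0xD7 cont=1 payload=0x57: acc |= 87<<0 -> completed=3 acc=87 shift=7
byte[5]=0xD9 cont=1 payload=0x59: acc |= 89<<7 -> completed=3 acc=11479 shift=14

Answer: 3 11479 14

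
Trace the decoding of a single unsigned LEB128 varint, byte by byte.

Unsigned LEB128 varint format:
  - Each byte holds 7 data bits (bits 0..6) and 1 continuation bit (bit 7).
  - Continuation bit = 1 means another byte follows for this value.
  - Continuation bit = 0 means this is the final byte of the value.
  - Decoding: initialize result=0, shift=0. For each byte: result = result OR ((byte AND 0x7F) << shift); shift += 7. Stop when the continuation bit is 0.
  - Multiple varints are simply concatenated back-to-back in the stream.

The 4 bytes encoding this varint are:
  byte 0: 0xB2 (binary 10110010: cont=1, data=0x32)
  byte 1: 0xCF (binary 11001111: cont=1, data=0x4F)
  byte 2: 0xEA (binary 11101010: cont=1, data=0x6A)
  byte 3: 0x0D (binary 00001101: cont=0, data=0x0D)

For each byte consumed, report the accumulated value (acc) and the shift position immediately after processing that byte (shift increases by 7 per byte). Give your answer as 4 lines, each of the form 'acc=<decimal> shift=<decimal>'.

Answer: acc=50 shift=7
acc=10162 shift=14
acc=1746866 shift=21
acc=29009842 shift=28

Derivation:
byte 0=0xB2: payload=0x32=50, contrib = 50<<0 = 50; acc -> 50, shift -> 7
byte 1=0xCF: payload=0x4F=79, contrib = 79<<7 = 10112; acc -> 10162, shift -> 14
byte 2=0xEA: payload=0x6A=106, contrib = 106<<14 = 1736704; acc -> 1746866, shift -> 21
byte 3=0x0D: payload=0x0D=13, contrib = 13<<21 = 27262976; acc -> 29009842, shift -> 28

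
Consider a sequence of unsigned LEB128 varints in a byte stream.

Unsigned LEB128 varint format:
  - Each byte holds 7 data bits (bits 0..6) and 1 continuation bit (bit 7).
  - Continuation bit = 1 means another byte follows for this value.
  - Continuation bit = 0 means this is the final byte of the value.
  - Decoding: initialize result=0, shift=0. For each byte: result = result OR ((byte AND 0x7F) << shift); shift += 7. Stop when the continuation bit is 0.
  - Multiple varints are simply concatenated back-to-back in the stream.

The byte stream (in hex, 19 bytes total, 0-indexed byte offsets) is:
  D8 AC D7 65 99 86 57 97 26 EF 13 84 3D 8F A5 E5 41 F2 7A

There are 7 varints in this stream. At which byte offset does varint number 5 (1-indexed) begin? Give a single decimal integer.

  byte[0]=0xD8 cont=1 payload=0x58=88: acc |= 88<<0 -> acc=88 shift=7
  byte[1]=0xAC cont=1 payload=0x2C=44: acc |= 44<<7 -> acc=5720 shift=14
  byte[2]=0xD7 cont=1 payload=0x57=87: acc |= 87<<14 -> acc=1431128 shift=21
  byte[3]=0x65 cont=0 payload=0x65=101: acc |= 101<<21 -> acc=213243480 shift=28 [end]
Varint 1: bytes[0:4] = D8 AC D7 65 -> value 213243480 (4 byte(s))
  byte[4]=0x99 cont=1 payload=0x19=25: acc |= 25<<0 -> acc=25 shift=7
  byte[5]=0x86 cont=1 payload=0x06=6: acc |= 6<<7 -> acc=793 shift=14
  byte[6]=0x57 cont=0 payload=0x57=87: acc |= 87<<14 -> acc=1426201 shift=21 [end]
Varint 2: bytes[4:7] = 99 86 57 -> value 1426201 (3 byte(s))
  byte[7]=0x97 cont=1 payload=0x17=23: acc |= 23<<0 -> acc=23 shift=7
  byte[8]=0x26 cont=0 payload=0x26=38: acc |= 38<<7 -> acc=4887 shift=14 [end]
Varint 3: bytes[7:9] = 97 26 -> value 4887 (2 byte(s))
  byte[9]=0xEF cont=1 payload=0x6F=111: acc |= 111<<0 -> acc=111 shift=7
  byte[10]=0x13 cont=0 payload=0x13=19: acc |= 19<<7 -> acc=2543 shift=14 [end]
Varint 4: bytes[9:11] = EF 13 -> value 2543 (2 byte(s))
  byte[11]=0x84 cont=1 payload=0x04=4: acc |= 4<<0 -> acc=4 shift=7
  byte[12]=0x3D cont=0 payload=0x3D=61: acc |= 61<<7 -> acc=7812 shift=14 [end]
Varint 5: bytes[11:13] = 84 3D -> value 7812 (2 byte(s))
  byte[13]=0x8F cont=1 payload=0x0F=15: acc |= 15<<0 -> acc=15 shift=7
  byte[14]=0xA5 cont=1 payload=0x25=37: acc |= 37<<7 -> acc=4751 shift=14
  byte[15]=0xE5 cont=1 payload=0x65=101: acc |= 101<<14 -> acc=1659535 shift=21
  byte[16]=0x41 cont=0 payload=0x41=65: acc |= 65<<21 -> acc=137974415 shift=28 [end]
Varint 6: bytes[13:17] = 8F A5 E5 41 -> value 137974415 (4 byte(s))
  byte[17]=0xF2 cont=1 payload=0x72=114: acc |= 114<<0 -> acc=114 shift=7
  byte[18]=0x7A cont=0 payload=0x7A=122: acc |= 122<<7 -> acc=15730 shift=14 [end]
Varint 7: bytes[17:19] = F2 7A -> value 15730 (2 byte(s))

Answer: 11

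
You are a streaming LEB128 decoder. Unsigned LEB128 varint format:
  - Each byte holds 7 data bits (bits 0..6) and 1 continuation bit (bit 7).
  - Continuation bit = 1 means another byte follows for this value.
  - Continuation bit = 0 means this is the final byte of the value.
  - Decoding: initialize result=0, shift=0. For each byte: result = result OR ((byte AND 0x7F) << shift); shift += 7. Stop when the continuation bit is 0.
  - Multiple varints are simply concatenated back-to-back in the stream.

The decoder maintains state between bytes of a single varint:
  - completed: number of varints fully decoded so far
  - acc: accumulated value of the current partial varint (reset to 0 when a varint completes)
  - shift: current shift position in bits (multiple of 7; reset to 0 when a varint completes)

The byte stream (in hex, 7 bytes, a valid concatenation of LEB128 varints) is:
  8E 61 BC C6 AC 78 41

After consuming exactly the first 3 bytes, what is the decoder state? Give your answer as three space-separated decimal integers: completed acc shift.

byte[0]=0x8E cont=1 payload=0x0E: acc |= 14<<0 -> completed=0 acc=14 shift=7
byte[1]=0x61 cont=0 payload=0x61: varint #1 complete (value=12430); reset -> completed=1 acc=0 shift=0
byte[2]=0xBC cont=1 payload=0x3C: acc |= 60<<0 -> completed=1 acc=60 shift=7

Answer: 1 60 7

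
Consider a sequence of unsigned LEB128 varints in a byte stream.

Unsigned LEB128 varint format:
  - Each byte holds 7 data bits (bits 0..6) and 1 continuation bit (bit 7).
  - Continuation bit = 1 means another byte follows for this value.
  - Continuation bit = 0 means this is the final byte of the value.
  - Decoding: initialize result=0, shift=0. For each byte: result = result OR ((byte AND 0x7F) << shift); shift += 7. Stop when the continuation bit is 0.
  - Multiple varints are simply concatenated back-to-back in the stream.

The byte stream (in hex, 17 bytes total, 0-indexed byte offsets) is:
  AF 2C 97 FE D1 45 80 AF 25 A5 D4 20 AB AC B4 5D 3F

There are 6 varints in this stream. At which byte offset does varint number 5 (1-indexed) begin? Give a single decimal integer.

  byte[0]=0xAF cont=1 payload=0x2F=47: acc |= 47<<0 -> acc=47 shift=7
  byte[1]=0x2C cont=0 payload=0x2C=44: acc |= 44<<7 -> acc=5679 shift=14 [end]
Varint 1: bytes[0:2] = AF 2C -> value 5679 (2 byte(s))
  byte[2]=0x97 cont=1 payload=0x17=23: acc |= 23<<0 -> acc=23 shift=7
  byte[3]=0xFE cont=1 payload=0x7E=126: acc |= 126<<7 -> acc=16151 shift=14
  byte[4]=0xD1 cont=1 payload=0x51=81: acc |= 81<<14 -> acc=1343255 shift=21
  byte[5]=0x45 cont=0 payload=0x45=69: acc |= 69<<21 -> acc=146046743 shift=28 [end]
Varint 2: bytes[2:6] = 97 FE D1 45 -> value 146046743 (4 byte(s))
  byte[6]=0x80 cont=1 payload=0x00=0: acc |= 0<<0 -> acc=0 shift=7
  byte[7]=0xAF cont=1 payload=0x2F=47: acc |= 47<<7 -> acc=6016 shift=14
  byte[8]=0x25 cont=0 payload=0x25=37: acc |= 37<<14 -> acc=612224 shift=21 [end]
Varint 3: bytes[6:9] = 80 AF 25 -> value 612224 (3 byte(s))
  byte[9]=0xA5 cont=1 payload=0x25=37: acc |= 37<<0 -> acc=37 shift=7
  byte[10]=0xD4 cont=1 payload=0x54=84: acc |= 84<<7 -> acc=10789 shift=14
  byte[11]=0x20 cont=0 payload=0x20=32: acc |= 32<<14 -> acc=535077 shift=21 [end]
Varint 4: bytes[9:12] = A5 D4 20 -> value 535077 (3 byte(s))
  byte[12]=0xAB cont=1 payload=0x2B=43: acc |= 43<<0 -> acc=43 shift=7
  byte[13]=0xAC cont=1 payload=0x2C=44: acc |= 44<<7 -> acc=5675 shift=14
  byte[14]=0xB4 cont=1 payload=0x34=52: acc |= 52<<14 -> acc=857643 shift=21
  byte[15]=0x5D cont=0 payload=0x5D=93: acc |= 93<<21 -> acc=195892779 shift=28 [end]
Varint 5: bytes[12:16] = AB AC B4 5D -> value 195892779 (4 byte(s))
  byte[16]=0x3F cont=0 payload=0x3F=63: acc |= 63<<0 -> acc=63 shift=7 [end]
Varint 6: bytes[16:17] = 3F -> value 63 (1 byte(s))

Answer: 12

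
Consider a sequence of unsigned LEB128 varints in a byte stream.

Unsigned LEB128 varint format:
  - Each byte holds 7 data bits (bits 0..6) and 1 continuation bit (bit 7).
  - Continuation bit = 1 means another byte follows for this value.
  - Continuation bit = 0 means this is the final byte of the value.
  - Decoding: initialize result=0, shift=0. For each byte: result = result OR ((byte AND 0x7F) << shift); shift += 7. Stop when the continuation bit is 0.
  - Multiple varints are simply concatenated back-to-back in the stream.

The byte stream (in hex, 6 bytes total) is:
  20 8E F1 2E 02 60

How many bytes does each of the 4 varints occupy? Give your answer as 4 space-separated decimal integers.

Answer: 1 3 1 1

Derivation:
  byte[0]=0x20 cont=0 payload=0x20=32: acc |= 32<<0 -> acc=32 shift=7 [end]
Varint 1: bytes[0:1] = 20 -> value 32 (1 byte(s))
  byte[1]=0x8E cont=1 payload=0x0E=14: acc |= 14<<0 -> acc=14 shift=7
  byte[2]=0xF1 cont=1 payload=0x71=113: acc |= 113<<7 -> acc=14478 shift=14
  byte[3]=0x2E cont=0 payload=0x2E=46: acc |= 46<<14 -> acc=768142 shift=21 [end]
Varint 2: bytes[1:4] = 8E F1 2E -> value 768142 (3 byte(s))
  byte[4]=0x02 cont=0 payload=0x02=2: acc |= 2<<0 -> acc=2 shift=7 [end]
Varint 3: bytes[4:5] = 02 -> value 2 (1 byte(s))
  byte[5]=0x60 cont=0 payload=0x60=96: acc |= 96<<0 -> acc=96 shift=7 [end]
Varint 4: bytes[5:6] = 60 -> value 96 (1 byte(s))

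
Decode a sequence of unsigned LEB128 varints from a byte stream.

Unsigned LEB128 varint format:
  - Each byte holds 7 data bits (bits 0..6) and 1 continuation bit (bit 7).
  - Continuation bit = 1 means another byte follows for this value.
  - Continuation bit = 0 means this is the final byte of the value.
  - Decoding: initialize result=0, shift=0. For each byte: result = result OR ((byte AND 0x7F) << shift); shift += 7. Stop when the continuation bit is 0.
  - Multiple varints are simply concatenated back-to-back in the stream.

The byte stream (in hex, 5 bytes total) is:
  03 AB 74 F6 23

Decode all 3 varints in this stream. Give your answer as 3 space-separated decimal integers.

Answer: 3 14891 4598

Derivation:
  byte[0]=0x03 cont=0 payload=0x03=3: acc |= 3<<0 -> acc=3 shift=7 [end]
Varint 1: bytes[0:1] = 03 -> value 3 (1 byte(s))
  byte[1]=0xAB cont=1 payload=0x2B=43: acc |= 43<<0 -> acc=43 shift=7
  byte[2]=0x74 cont=0 payload=0x74=116: acc |= 116<<7 -> acc=14891 shift=14 [end]
Varint 2: bytes[1:3] = AB 74 -> value 14891 (2 byte(s))
  byte[3]=0xF6 cont=1 payload=0x76=118: acc |= 118<<0 -> acc=118 shift=7
  byte[4]=0x23 cont=0 payload=0x23=35: acc |= 35<<7 -> acc=4598 shift=14 [end]
Varint 3: bytes[3:5] = F6 23 -> value 4598 (2 byte(s))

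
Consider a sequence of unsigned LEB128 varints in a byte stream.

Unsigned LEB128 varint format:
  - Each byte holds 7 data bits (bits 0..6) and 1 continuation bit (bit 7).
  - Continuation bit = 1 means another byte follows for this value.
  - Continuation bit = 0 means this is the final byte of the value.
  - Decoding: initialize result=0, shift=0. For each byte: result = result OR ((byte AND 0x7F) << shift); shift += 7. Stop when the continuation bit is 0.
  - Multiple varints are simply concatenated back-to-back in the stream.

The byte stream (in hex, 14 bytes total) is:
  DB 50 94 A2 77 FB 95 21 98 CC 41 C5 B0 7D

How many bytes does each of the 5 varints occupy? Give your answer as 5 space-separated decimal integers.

  byte[0]=0xDB cont=1 payload=0x5B=91: acc |= 91<<0 -> acc=91 shift=7
  byte[1]=0x50 cont=0 payload=0x50=80: acc |= 80<<7 -> acc=10331 shift=14 [end]
Varint 1: bytes[0:2] = DB 50 -> value 10331 (2 byte(s))
  byte[2]=0x94 cont=1 payload=0x14=20: acc |= 20<<0 -> acc=20 shift=7
  byte[3]=0xA2 cont=1 payload=0x22=34: acc |= 34<<7 -> acc=4372 shift=14
  byte[4]=0x77 cont=0 payload=0x77=119: acc |= 119<<14 -> acc=1954068 shift=21 [end]
Varint 2: bytes[2:5] = 94 A2 77 -> value 1954068 (3 byte(s))
  byte[5]=0xFB cont=1 payload=0x7B=123: acc |= 123<<0 -> acc=123 shift=7
  byte[6]=0x95 cont=1 payload=0x15=21: acc |= 21<<7 -> acc=2811 shift=14
  byte[7]=0x21 cont=0 payload=0x21=33: acc |= 33<<14 -> acc=543483 shift=21 [end]
Varint 3: bytes[5:8] = FB 95 21 -> value 543483 (3 byte(s))
  byte[8]=0x98 cont=1 payload=0x18=24: acc |= 24<<0 -> acc=24 shift=7
  byte[9]=0xCC cont=1 payload=0x4C=76: acc |= 76<<7 -> acc=9752 shift=14
  byte[10]=0x41 cont=0 payload=0x41=65: acc |= 65<<14 -> acc=1074712 shift=21 [end]
Varint 4: bytes[8:11] = 98 CC 41 -> value 1074712 (3 byte(s))
  byte[11]=0xC5 cont=1 payload=0x45=69: acc |= 69<<0 -> acc=69 shift=7
  byte[12]=0xB0 cont=1 payload=0x30=48: acc |= 48<<7 -> acc=6213 shift=14
  byte[13]=0x7D cont=0 payload=0x7D=125: acc |= 125<<14 -> acc=2054213 shift=21 [end]
Varint 5: bytes[11:14] = C5 B0 7D -> value 2054213 (3 byte(s))

Answer: 2 3 3 3 3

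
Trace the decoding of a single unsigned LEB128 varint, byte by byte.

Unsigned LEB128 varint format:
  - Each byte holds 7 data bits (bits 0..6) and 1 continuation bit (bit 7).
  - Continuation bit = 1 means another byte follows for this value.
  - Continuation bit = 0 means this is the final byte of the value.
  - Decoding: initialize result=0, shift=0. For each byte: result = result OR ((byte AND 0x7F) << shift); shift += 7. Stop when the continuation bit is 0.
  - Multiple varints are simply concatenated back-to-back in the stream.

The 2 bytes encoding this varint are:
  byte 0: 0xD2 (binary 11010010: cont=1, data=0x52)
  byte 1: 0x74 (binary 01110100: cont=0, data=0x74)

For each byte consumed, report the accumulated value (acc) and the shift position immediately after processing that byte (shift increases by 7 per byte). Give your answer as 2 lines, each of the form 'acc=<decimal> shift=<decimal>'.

byte 0=0xD2: payload=0x52=82, contrib = 82<<0 = 82; acc -> 82, shift -> 7
byte 1=0x74: payload=0x74=116, contrib = 116<<7 = 14848; acc -> 14930, shift -> 14

Answer: acc=82 shift=7
acc=14930 shift=14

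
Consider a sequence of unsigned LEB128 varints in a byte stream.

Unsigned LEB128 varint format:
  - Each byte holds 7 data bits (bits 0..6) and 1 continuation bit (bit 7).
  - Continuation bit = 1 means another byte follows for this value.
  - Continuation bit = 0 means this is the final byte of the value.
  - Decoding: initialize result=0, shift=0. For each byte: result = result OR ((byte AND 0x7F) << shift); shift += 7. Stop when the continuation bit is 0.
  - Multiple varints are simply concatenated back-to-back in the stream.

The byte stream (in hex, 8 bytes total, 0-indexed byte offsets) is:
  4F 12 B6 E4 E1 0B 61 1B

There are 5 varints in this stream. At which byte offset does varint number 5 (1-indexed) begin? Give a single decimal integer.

Answer: 7

Derivation:
  byte[0]=0x4F cont=0 payload=0x4F=79: acc |= 79<<0 -> acc=79 shift=7 [end]
Varint 1: bytes[0:1] = 4F -> value 79 (1 byte(s))
  byte[1]=0x12 cont=0 payload=0x12=18: acc |= 18<<0 -> acc=18 shift=7 [end]
Varint 2: bytes[1:2] = 12 -> value 18 (1 byte(s))
  byte[2]=0xB6 cont=1 payload=0x36=54: acc |= 54<<0 -> acc=54 shift=7
  byte[3]=0xE4 cont=1 payload=0x64=100: acc |= 100<<7 -> acc=12854 shift=14
  byte[4]=0xE1 cont=1 payload=0x61=97: acc |= 97<<14 -> acc=1602102 shift=21
  byte[5]=0x0B cont=0 payload=0x0B=11: acc |= 11<<21 -> acc=24670774 shift=28 [end]
Varint 3: bytes[2:6] = B6 E4 E1 0B -> value 24670774 (4 byte(s))
  byte[6]=0x61 cont=0 payload=0x61=97: acc |= 97<<0 -> acc=97 shift=7 [end]
Varint 4: bytes[6:7] = 61 -> value 97 (1 byte(s))
  byte[7]=0x1B cont=0 payload=0x1B=27: acc |= 27<<0 -> acc=27 shift=7 [end]
Varint 5: bytes[7:8] = 1B -> value 27 (1 byte(s))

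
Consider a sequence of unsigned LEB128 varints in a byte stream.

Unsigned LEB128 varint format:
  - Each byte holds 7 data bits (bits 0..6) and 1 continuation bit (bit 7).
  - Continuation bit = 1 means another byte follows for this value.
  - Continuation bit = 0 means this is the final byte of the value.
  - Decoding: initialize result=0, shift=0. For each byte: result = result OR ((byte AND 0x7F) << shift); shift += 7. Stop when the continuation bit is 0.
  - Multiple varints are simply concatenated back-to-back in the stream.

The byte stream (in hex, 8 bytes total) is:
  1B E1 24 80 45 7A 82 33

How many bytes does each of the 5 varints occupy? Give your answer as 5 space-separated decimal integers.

  byte[0]=0x1B cont=0 payload=0x1B=27: acc |= 27<<0 -> acc=27 shift=7 [end]
Varint 1: bytes[0:1] = 1B -> value 27 (1 byte(s))
  byte[1]=0xE1 cont=1 payload=0x61=97: acc |= 97<<0 -> acc=97 shift=7
  byte[2]=0x24 cont=0 payload=0x24=36: acc |= 36<<7 -> acc=4705 shift=14 [end]
Varint 2: bytes[1:3] = E1 24 -> value 4705 (2 byte(s))
  byte[3]=0x80 cont=1 payload=0x00=0: acc |= 0<<0 -> acc=0 shift=7
  byte[4]=0x45 cont=0 payload=0x45=69: acc |= 69<<7 -> acc=8832 shift=14 [end]
Varint 3: bytes[3:5] = 80 45 -> value 8832 (2 byte(s))
  byte[5]=0x7A cont=0 payload=0x7A=122: acc |= 122<<0 -> acc=122 shift=7 [end]
Varint 4: bytes[5:6] = 7A -> value 122 (1 byte(s))
  byte[6]=0x82 cont=1 payload=0x02=2: acc |= 2<<0 -> acc=2 shift=7
  byte[7]=0x33 cont=0 payload=0x33=51: acc |= 51<<7 -> acc=6530 shift=14 [end]
Varint 5: bytes[6:8] = 82 33 -> value 6530 (2 byte(s))

Answer: 1 2 2 1 2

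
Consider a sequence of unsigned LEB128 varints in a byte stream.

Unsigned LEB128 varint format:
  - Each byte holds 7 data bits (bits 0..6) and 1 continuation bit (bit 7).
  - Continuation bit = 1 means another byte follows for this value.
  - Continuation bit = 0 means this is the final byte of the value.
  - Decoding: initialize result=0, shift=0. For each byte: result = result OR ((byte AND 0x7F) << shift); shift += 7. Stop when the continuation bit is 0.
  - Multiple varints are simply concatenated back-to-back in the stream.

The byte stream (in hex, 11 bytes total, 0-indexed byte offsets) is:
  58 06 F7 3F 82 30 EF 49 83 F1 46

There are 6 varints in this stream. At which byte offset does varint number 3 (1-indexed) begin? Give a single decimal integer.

Answer: 2

Derivation:
  byte[0]=0x58 cont=0 payload=0x58=88: acc |= 88<<0 -> acc=88 shift=7 [end]
Varint 1: bytes[0:1] = 58 -> value 88 (1 byte(s))
  byte[1]=0x06 cont=0 payload=0x06=6: acc |= 6<<0 -> acc=6 shift=7 [end]
Varint 2: bytes[1:2] = 06 -> value 6 (1 byte(s))
  byte[2]=0xF7 cont=1 payload=0x77=119: acc |= 119<<0 -> acc=119 shift=7
  byte[3]=0x3F cont=0 payload=0x3F=63: acc |= 63<<7 -> acc=8183 shift=14 [end]
Varint 3: bytes[2:4] = F7 3F -> value 8183 (2 byte(s))
  byte[4]=0x82 cont=1 payload=0x02=2: acc |= 2<<0 -> acc=2 shift=7
  byte[5]=0x30 cont=0 payload=0x30=48: acc |= 48<<7 -> acc=6146 shift=14 [end]
Varint 4: bytes[4:6] = 82 30 -> value 6146 (2 byte(s))
  byte[6]=0xEF cont=1 payload=0x6F=111: acc |= 111<<0 -> acc=111 shift=7
  byte[7]=0x49 cont=0 payload=0x49=73: acc |= 73<<7 -> acc=9455 shift=14 [end]
Varint 5: bytes[6:8] = EF 49 -> value 9455 (2 byte(s))
  byte[8]=0x83 cont=1 payload=0x03=3: acc |= 3<<0 -> acc=3 shift=7
  byte[9]=0xF1 cont=1 payload=0x71=113: acc |= 113<<7 -> acc=14467 shift=14
  byte[10]=0x46 cont=0 payload=0x46=70: acc |= 70<<14 -> acc=1161347 shift=21 [end]
Varint 6: bytes[8:11] = 83 F1 46 -> value 1161347 (3 byte(s))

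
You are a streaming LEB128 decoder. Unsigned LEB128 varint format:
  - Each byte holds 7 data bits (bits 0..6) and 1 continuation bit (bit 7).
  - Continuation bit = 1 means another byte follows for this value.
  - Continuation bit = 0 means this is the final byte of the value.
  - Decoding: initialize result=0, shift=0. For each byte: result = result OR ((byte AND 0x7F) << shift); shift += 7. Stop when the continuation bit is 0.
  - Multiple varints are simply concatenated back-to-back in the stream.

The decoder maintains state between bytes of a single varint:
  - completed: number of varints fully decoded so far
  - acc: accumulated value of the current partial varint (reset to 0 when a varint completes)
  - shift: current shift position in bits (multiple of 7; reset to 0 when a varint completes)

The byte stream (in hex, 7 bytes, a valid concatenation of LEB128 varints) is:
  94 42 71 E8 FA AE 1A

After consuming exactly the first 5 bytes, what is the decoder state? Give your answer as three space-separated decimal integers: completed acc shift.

byte[0]=0x94 cont=1 payload=0x14: acc |= 20<<0 -> completed=0 acc=20 shift=7
byte[1]=0x42 cont=0 payload=0x42: varint #1 complete (value=8468); reset -> completed=1 acc=0 shift=0
byte[2]=0x71 cont=0 payload=0x71: varint #2 complete (value=113); reset -> completed=2 acc=0 shift=0
byte[3]=0xE8 cont=1 payload=0x68: acc |= 104<<0 -> completed=2 acc=104 shift=7
byte[4]=0xFA cont=1 payload=0x7A: acc |= 122<<7 -> completed=2 acc=15720 shift=14

Answer: 2 15720 14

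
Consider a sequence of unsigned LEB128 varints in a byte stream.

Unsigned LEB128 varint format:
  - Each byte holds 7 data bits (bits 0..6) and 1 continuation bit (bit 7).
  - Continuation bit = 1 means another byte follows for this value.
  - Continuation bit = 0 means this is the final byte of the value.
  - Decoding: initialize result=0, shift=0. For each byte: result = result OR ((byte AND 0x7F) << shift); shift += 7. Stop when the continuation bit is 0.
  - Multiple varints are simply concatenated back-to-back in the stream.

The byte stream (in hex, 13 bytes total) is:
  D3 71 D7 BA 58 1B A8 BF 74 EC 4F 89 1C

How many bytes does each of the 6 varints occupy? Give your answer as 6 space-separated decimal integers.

  byte[0]=0xD3 cont=1 payload=0x53=83: acc |= 83<<0 -> acc=83 shift=7
  byte[1]=0x71 cont=0 payload=0x71=113: acc |= 113<<7 -> acc=14547 shift=14 [end]
Varint 1: bytes[0:2] = D3 71 -> value 14547 (2 byte(s))
  byte[2]=0xD7 cont=1 payload=0x57=87: acc |= 87<<0 -> acc=87 shift=7
  byte[3]=0xBA cont=1 payload=0x3A=58: acc |= 58<<7 -> acc=7511 shift=14
  byte[4]=0x58 cont=0 payload=0x58=88: acc |= 88<<14 -> acc=1449303 shift=21 [end]
Varint 2: bytes[2:5] = D7 BA 58 -> value 1449303 (3 byte(s))
  byte[5]=0x1B cont=0 payload=0x1B=27: acc |= 27<<0 -> acc=27 shift=7 [end]
Varint 3: bytes[5:6] = 1B -> value 27 (1 byte(s))
  byte[6]=0xA8 cont=1 payload=0x28=40: acc |= 40<<0 -> acc=40 shift=7
  byte[7]=0xBF cont=1 payload=0x3F=63: acc |= 63<<7 -> acc=8104 shift=14
  byte[8]=0x74 cont=0 payload=0x74=116: acc |= 116<<14 -> acc=1908648 shift=21 [end]
Varint 4: bytes[6:9] = A8 BF 74 -> value 1908648 (3 byte(s))
  byte[9]=0xEC cont=1 payload=0x6C=108: acc |= 108<<0 -> acc=108 shift=7
  byte[10]=0x4F cont=0 payload=0x4F=79: acc |= 79<<7 -> acc=10220 shift=14 [end]
Varint 5: bytes[9:11] = EC 4F -> value 10220 (2 byte(s))
  byte[11]=0x89 cont=1 payload=0x09=9: acc |= 9<<0 -> acc=9 shift=7
  byte[12]=0x1C cont=0 payload=0x1C=28: acc |= 28<<7 -> acc=3593 shift=14 [end]
Varint 6: bytes[11:13] = 89 1C -> value 3593 (2 byte(s))

Answer: 2 3 1 3 2 2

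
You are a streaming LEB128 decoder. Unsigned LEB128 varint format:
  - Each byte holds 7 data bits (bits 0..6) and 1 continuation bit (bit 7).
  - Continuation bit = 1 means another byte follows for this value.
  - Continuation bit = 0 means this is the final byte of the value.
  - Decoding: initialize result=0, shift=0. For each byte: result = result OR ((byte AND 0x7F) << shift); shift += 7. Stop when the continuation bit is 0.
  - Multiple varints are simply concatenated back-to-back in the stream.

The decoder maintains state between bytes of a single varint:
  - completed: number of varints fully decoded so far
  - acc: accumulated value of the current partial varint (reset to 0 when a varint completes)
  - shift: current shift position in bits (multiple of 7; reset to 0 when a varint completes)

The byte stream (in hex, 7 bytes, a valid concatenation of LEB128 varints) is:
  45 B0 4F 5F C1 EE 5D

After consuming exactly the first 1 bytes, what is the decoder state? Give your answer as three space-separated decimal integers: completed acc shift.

Answer: 1 0 0

Derivation:
byte[0]=0x45 cont=0 payload=0x45: varint #1 complete (value=69); reset -> completed=1 acc=0 shift=0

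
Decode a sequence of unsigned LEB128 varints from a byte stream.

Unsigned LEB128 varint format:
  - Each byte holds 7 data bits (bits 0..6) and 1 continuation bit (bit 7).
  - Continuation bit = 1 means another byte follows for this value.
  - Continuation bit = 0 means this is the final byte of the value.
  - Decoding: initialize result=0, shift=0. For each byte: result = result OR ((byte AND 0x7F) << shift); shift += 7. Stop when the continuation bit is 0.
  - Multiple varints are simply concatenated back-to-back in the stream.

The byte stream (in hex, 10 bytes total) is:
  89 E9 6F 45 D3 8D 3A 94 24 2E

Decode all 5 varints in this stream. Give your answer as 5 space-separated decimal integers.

  byte[0]=0x89 cont=1 payload=0x09=9: acc |= 9<<0 -> acc=9 shift=7
  byte[1]=0xE9 cont=1 payload=0x69=105: acc |= 105<<7 -> acc=13449 shift=14
  byte[2]=0x6F cont=0 payload=0x6F=111: acc |= 111<<14 -> acc=1832073 shift=21 [end]
Varint 1: bytes[0:3] = 89 E9 6F -> value 1832073 (3 byte(s))
  byte[3]=0x45 cont=0 payload=0x45=69: acc |= 69<<0 -> acc=69 shift=7 [end]
Varint 2: bytes[3:4] = 45 -> value 69 (1 byte(s))
  byte[4]=0xD3 cont=1 payload=0x53=83: acc |= 83<<0 -> acc=83 shift=7
  byte[5]=0x8D cont=1 payload=0x0D=13: acc |= 13<<7 -> acc=1747 shift=14
  byte[6]=0x3A cont=0 payload=0x3A=58: acc |= 58<<14 -> acc=952019 shift=21 [end]
Varint 3: bytes[4:7] = D3 8D 3A -> value 952019 (3 byte(s))
  byte[7]=0x94 cont=1 payload=0x14=20: acc |= 20<<0 -> acc=20 shift=7
  byte[8]=0x24 cont=0 payload=0x24=36: acc |= 36<<7 -> acc=4628 shift=14 [end]
Varint 4: bytes[7:9] = 94 24 -> value 4628 (2 byte(s))
  byte[9]=0x2E cont=0 payload=0x2E=46: acc |= 46<<0 -> acc=46 shift=7 [end]
Varint 5: bytes[9:10] = 2E -> value 46 (1 byte(s))

Answer: 1832073 69 952019 4628 46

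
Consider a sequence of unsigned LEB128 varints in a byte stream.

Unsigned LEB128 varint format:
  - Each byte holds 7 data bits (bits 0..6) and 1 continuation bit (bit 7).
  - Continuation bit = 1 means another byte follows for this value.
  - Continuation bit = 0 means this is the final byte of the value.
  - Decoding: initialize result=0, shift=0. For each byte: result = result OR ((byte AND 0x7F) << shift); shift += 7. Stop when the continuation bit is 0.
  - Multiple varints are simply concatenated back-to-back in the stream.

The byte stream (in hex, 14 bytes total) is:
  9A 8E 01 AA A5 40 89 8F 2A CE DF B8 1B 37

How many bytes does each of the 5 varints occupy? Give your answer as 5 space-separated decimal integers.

Answer: 3 3 3 4 1

Derivation:
  byte[0]=0x9A cont=1 payload=0x1A=26: acc |= 26<<0 -> acc=26 shift=7
  byte[1]=0x8E cont=1 payload=0x0E=14: acc |= 14<<7 -> acc=1818 shift=14
  byte[2]=0x01 cont=0 payload=0x01=1: acc |= 1<<14 -> acc=18202 shift=21 [end]
Varint 1: bytes[0:3] = 9A 8E 01 -> value 18202 (3 byte(s))
  byte[3]=0xAA cont=1 payload=0x2A=42: acc |= 42<<0 -> acc=42 shift=7
  byte[4]=0xA5 cont=1 payload=0x25=37: acc |= 37<<7 -> acc=4778 shift=14
  byte[5]=0x40 cont=0 payload=0x40=64: acc |= 64<<14 -> acc=1053354 shift=21 [end]
Varint 2: bytes[3:6] = AA A5 40 -> value 1053354 (3 byte(s))
  byte[6]=0x89 cont=1 payload=0x09=9: acc |= 9<<0 -> acc=9 shift=7
  byte[7]=0x8F cont=1 payload=0x0F=15: acc |= 15<<7 -> acc=1929 shift=14
  byte[8]=0x2A cont=0 payload=0x2A=42: acc |= 42<<14 -> acc=690057 shift=21 [end]
Varint 3: bytes[6:9] = 89 8F 2A -> value 690057 (3 byte(s))
  byte[9]=0xCE cont=1 payload=0x4E=78: acc |= 78<<0 -> acc=78 shift=7
  byte[10]=0xDF cont=1 payload=0x5F=95: acc |= 95<<7 -> acc=12238 shift=14
  byte[11]=0xB8 cont=1 payload=0x38=56: acc |= 56<<14 -> acc=929742 shift=21
  byte[12]=0x1B cont=0 payload=0x1B=27: acc |= 27<<21 -> acc=57552846 shift=28 [end]
Varint 4: bytes[9:13] = CE DF B8 1B -> value 57552846 (4 byte(s))
  byte[13]=0x37 cont=0 payload=0x37=55: acc |= 55<<0 -> acc=55 shift=7 [end]
Varint 5: bytes[13:14] = 37 -> value 55 (1 byte(s))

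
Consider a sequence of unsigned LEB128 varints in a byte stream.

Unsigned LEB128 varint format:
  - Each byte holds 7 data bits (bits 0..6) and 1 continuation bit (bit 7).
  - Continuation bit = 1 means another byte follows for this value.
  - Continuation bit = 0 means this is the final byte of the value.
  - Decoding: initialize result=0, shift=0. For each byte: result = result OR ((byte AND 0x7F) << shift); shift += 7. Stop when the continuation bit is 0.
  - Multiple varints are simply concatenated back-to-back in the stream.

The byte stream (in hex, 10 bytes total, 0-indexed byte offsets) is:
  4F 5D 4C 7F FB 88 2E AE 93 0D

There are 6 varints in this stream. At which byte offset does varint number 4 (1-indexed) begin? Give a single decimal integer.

Answer: 3

Derivation:
  byte[0]=0x4F cont=0 payload=0x4F=79: acc |= 79<<0 -> acc=79 shift=7 [end]
Varint 1: bytes[0:1] = 4F -> value 79 (1 byte(s))
  byte[1]=0x5D cont=0 payload=0x5D=93: acc |= 93<<0 -> acc=93 shift=7 [end]
Varint 2: bytes[1:2] = 5D -> value 93 (1 byte(s))
  byte[2]=0x4C cont=0 payload=0x4C=76: acc |= 76<<0 -> acc=76 shift=7 [end]
Varint 3: bytes[2:3] = 4C -> value 76 (1 byte(s))
  byte[3]=0x7F cont=0 payload=0x7F=127: acc |= 127<<0 -> acc=127 shift=7 [end]
Varint 4: bytes[3:4] = 7F -> value 127 (1 byte(s))
  byte[4]=0xFB cont=1 payload=0x7B=123: acc |= 123<<0 -> acc=123 shift=7
  byte[5]=0x88 cont=1 payload=0x08=8: acc |= 8<<7 -> acc=1147 shift=14
  byte[6]=0x2E cont=0 payload=0x2E=46: acc |= 46<<14 -> acc=754811 shift=21 [end]
Varint 5: bytes[4:7] = FB 88 2E -> value 754811 (3 byte(s))
  byte[7]=0xAE cont=1 payload=0x2E=46: acc |= 46<<0 -> acc=46 shift=7
  byte[8]=0x93 cont=1 payload=0x13=19: acc |= 19<<7 -> acc=2478 shift=14
  byte[9]=0x0D cont=0 payload=0x0D=13: acc |= 13<<14 -> acc=215470 shift=21 [end]
Varint 6: bytes[7:10] = AE 93 0D -> value 215470 (3 byte(s))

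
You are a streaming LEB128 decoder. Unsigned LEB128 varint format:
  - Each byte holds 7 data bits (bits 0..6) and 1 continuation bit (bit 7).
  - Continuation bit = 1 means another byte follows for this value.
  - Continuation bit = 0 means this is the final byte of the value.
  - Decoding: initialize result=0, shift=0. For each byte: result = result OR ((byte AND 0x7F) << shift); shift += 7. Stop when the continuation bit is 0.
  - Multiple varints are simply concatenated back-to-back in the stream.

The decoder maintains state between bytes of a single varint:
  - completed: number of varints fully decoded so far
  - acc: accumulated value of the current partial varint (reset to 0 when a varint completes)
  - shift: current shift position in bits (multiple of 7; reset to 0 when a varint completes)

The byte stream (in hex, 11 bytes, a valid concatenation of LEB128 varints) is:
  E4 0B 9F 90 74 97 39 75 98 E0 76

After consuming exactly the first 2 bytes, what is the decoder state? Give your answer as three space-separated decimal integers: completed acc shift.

byte[0]=0xE4 cont=1 payload=0x64: acc |= 100<<0 -> completed=0 acc=100 shift=7
byte[1]=0x0B cont=0 payload=0x0B: varint #1 complete (value=1508); reset -> completed=1 acc=0 shift=0

Answer: 1 0 0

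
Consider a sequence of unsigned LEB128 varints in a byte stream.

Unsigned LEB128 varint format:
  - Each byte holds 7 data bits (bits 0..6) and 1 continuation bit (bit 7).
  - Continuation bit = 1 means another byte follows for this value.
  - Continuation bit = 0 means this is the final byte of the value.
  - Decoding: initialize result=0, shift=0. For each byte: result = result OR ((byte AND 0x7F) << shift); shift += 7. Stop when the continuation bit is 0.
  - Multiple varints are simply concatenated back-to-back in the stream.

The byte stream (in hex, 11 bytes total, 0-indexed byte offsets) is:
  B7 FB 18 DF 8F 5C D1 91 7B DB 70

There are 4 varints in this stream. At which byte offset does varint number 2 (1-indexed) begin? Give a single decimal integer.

  byte[0]=0xB7 cont=1 payload=0x37=55: acc |= 55<<0 -> acc=55 shift=7
  byte[1]=0xFB cont=1 payload=0x7B=123: acc |= 123<<7 -> acc=15799 shift=14
  byte[2]=0x18 cont=0 payload=0x18=24: acc |= 24<<14 -> acc=409015 shift=21 [end]
Varint 1: bytes[0:3] = B7 FB 18 -> value 409015 (3 byte(s))
  byte[3]=0xDF cont=1 payload=0x5F=95: acc |= 95<<0 -> acc=95 shift=7
  byte[4]=0x8F cont=1 payload=0x0F=15: acc |= 15<<7 -> acc=2015 shift=14
  byte[5]=0x5C cont=0 payload=0x5C=92: acc |= 92<<14 -> acc=1509343 shift=21 [end]
Varint 2: bytes[3:6] = DF 8F 5C -> value 1509343 (3 byte(s))
  byte[6]=0xD1 cont=1 payload=0x51=81: acc |= 81<<0 -> acc=81 shift=7
  byte[7]=0x91 cont=1 payload=0x11=17: acc |= 17<<7 -> acc=2257 shift=14
  byte[8]=0x7B cont=0 payload=0x7B=123: acc |= 123<<14 -> acc=2017489 shift=21 [end]
Varint 3: bytes[6:9] = D1 91 7B -> value 2017489 (3 byte(s))
  byte[9]=0xDB cont=1 payload=0x5B=91: acc |= 91<<0 -> acc=91 shift=7
  byte[10]=0x70 cont=0 payload=0x70=112: acc |= 112<<7 -> acc=14427 shift=14 [end]
Varint 4: bytes[9:11] = DB 70 -> value 14427 (2 byte(s))

Answer: 3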